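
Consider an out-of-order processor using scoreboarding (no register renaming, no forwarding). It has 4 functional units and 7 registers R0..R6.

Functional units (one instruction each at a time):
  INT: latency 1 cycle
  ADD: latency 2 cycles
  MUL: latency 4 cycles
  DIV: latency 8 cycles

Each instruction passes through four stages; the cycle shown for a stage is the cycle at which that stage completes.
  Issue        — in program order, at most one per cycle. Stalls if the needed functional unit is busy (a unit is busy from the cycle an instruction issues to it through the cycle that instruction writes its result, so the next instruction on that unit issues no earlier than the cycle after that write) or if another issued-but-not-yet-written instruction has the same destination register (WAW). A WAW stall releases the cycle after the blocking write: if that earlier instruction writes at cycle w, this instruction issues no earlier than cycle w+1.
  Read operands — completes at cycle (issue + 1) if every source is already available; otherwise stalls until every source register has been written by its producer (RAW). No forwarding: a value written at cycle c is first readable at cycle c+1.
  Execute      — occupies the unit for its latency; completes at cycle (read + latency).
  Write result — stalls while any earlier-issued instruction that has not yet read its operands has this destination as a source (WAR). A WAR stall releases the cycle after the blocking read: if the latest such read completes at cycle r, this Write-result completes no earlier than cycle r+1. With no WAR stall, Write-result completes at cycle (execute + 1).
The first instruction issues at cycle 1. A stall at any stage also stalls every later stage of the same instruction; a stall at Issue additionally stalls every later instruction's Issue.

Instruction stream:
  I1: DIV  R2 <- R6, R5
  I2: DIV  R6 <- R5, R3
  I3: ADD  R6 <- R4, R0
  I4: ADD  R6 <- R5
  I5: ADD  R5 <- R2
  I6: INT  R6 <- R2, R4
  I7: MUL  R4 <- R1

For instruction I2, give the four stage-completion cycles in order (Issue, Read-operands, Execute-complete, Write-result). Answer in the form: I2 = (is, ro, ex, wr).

[I1] 1/2/10/11
[I2] 12/13/21/22  (struct: DIV busy until I1 writes@11)
[I3] 23/24/26/27  (WAW R6: wait I2 write@22)
[I4] 28/29/31/32  (struct: ADD busy until I3 writes@27)
[I5] 33/34/36/37  (struct: ADD busy until I4 writes@32)
[I6] 34/35/36/37
[I7] 35/36/40/41

I2 = (12, 13, 21, 22)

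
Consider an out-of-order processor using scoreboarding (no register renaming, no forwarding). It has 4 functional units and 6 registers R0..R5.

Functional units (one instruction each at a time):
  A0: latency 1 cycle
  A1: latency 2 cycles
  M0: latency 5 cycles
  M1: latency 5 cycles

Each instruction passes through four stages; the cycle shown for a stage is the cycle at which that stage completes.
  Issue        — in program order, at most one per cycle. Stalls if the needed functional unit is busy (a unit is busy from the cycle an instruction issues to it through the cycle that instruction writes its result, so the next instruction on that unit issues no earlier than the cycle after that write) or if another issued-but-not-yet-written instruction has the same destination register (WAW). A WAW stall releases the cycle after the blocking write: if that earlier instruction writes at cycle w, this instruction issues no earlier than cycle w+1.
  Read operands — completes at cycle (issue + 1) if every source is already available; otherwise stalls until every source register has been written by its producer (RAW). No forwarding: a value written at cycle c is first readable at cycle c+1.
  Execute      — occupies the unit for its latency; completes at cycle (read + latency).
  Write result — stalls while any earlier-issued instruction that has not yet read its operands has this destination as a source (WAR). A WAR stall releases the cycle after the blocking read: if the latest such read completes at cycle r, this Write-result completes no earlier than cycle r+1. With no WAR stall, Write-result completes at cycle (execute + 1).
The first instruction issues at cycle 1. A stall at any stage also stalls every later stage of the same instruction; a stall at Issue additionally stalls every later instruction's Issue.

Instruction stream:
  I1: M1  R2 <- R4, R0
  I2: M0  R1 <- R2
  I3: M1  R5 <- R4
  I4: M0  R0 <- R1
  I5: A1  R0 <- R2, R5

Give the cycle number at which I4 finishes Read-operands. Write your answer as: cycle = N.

cycle = 17

I1 -> (1, 2, 7, 8)
I2 -> (2, 9, 14, 15)  // RAW R2: wait I1 write@8
I3 -> (9, 10, 15, 16)  // struct: M1 busy until I1 writes@8
I4 -> (16, 17, 22, 23)  // struct: M0 busy until I2 writes@15
I5 -> (24, 25, 27, 28)  // WAW R0: wait I4 write@23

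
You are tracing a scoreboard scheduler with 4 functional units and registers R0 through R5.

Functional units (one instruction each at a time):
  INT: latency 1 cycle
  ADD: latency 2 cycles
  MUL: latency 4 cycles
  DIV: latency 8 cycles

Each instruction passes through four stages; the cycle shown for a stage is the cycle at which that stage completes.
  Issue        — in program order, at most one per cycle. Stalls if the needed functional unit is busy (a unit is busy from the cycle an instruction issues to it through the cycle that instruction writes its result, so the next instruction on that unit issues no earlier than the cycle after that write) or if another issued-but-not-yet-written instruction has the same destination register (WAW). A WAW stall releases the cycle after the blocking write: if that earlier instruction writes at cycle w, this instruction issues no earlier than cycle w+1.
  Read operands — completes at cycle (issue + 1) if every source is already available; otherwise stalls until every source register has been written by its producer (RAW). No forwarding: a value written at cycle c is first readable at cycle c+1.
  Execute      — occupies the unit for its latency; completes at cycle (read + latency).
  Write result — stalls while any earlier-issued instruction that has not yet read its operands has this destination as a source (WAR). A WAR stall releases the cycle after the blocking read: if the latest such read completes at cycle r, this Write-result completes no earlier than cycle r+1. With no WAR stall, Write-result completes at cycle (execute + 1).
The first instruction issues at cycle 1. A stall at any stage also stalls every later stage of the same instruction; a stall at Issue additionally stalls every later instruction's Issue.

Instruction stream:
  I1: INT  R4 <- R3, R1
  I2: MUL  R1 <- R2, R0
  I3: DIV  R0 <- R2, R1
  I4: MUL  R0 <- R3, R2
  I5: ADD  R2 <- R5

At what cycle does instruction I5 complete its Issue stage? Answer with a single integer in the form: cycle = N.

I1: IS=1 RO=2 EX=3 WR=4
I2: IS=2 RO=3 EX=7 WR=8
I3: IS=3 RO=9 EX=17 WR=18  [RAW R1: wait I2 write@8]
I4: IS=19 RO=20 EX=24 WR=25  [WAW R0: wait I3 write@18]
I5: IS=20 RO=21 EX=23 WR=24

cycle = 20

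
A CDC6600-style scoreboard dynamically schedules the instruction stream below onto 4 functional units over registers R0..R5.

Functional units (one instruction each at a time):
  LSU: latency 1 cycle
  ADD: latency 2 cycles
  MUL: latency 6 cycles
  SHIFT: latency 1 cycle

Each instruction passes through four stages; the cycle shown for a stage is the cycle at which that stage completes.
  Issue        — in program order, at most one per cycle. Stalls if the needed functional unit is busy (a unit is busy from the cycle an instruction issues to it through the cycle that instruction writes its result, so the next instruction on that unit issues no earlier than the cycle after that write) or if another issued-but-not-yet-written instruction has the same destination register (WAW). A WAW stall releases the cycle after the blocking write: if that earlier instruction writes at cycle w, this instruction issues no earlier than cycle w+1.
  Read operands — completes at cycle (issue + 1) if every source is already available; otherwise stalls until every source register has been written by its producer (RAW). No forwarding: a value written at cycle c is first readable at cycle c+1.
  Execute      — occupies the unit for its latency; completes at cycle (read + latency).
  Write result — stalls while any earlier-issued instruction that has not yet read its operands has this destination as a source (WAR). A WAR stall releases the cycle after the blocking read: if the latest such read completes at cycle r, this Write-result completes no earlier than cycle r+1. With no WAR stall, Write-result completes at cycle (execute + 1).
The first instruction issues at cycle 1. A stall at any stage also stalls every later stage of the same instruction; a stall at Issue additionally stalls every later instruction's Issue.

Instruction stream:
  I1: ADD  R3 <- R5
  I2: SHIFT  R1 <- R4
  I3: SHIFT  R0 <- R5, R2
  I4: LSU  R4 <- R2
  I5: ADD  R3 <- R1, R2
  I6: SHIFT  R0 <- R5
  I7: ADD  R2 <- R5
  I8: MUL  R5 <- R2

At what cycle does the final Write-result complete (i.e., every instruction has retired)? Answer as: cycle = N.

cycle = 25

c1: issue I1 (ADD)
c2: I1 read-ops, issue I2 (SHIFT)
c3: I2 read-ops
c4: I1 finished on ADD, I2 finished on SHIFT
c5: I1→R3, I2→R1
c6: issue I3 (SHIFT)
c7: I3 read-ops, issue I4 (LSU)
c8: I3 finished on SHIFT, I4 read-ops, issue I5 (ADD)
c9: I3→R0, I4 finished on LSU, I5 read-ops
c10: I4→R4, issue I6 (SHIFT)
c11: I5 finished on ADD, I6 read-ops
c12: I5→R3, I6 finished on SHIFT
c13: I6→R0, issue I7 (ADD)
c14: I7 read-ops, issue I8 (MUL)
c16: I7 finished on ADD
c17: I7→R2
c18: I8 read-ops
c24: I8 finished on MUL
c25: I8→R5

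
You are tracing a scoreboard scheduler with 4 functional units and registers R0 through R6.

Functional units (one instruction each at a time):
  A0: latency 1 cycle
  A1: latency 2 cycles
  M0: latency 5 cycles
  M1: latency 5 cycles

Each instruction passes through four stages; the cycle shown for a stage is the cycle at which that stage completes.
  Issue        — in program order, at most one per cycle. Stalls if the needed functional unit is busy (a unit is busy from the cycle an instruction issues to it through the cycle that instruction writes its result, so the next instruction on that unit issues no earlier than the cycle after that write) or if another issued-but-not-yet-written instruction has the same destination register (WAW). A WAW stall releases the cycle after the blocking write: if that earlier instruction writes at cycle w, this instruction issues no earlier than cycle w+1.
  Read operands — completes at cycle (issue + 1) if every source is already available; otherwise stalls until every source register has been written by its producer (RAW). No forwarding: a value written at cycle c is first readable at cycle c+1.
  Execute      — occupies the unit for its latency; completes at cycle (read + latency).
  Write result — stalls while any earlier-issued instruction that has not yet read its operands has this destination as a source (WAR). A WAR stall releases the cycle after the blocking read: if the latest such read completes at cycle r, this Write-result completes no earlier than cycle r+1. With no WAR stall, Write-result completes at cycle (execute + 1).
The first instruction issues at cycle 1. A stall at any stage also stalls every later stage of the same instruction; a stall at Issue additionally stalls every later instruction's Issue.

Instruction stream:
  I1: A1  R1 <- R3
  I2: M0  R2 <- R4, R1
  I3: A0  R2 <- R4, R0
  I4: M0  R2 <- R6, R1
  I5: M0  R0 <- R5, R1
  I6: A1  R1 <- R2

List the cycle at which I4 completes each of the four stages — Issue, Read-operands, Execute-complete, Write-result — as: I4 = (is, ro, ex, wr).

I4 = (17, 18, 23, 24)

I1 -> (1, 2, 4, 5)
I2 -> (2, 6, 11, 12)  // RAW R1: wait I1 write@5
I3 -> (13, 14, 15, 16)  // WAW R2: wait I2 write@12
I4 -> (17, 18, 23, 24)  // WAW R2: wait I3 write@16
I5 -> (25, 26, 31, 32)  // struct: M0 busy until I4 writes@24
I6 -> (26, 27, 29, 30)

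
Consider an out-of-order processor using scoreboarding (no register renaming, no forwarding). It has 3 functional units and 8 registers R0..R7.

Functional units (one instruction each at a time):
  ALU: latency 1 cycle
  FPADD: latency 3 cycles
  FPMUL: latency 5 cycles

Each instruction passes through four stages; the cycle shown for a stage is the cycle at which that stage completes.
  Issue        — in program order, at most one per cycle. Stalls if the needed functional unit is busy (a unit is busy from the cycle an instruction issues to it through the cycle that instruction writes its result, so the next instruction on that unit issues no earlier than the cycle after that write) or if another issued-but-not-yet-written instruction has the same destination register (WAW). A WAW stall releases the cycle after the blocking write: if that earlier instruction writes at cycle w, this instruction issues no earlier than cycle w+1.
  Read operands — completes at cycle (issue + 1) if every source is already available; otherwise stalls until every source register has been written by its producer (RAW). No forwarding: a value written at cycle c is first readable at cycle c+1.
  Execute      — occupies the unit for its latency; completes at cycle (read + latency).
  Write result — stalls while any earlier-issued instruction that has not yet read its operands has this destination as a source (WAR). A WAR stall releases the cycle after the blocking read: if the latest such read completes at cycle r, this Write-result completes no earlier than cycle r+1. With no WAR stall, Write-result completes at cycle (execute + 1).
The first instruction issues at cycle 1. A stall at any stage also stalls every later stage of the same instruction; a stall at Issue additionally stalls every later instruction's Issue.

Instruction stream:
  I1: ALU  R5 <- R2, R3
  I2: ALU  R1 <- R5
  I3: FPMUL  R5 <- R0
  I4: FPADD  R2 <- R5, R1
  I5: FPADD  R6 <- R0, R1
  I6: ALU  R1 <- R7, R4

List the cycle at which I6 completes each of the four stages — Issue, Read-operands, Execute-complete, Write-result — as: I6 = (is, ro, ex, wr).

I1  is:1  ro:2  ex:3  wr:4
I2  is:5  ro:6  ex:7  wr:8  — struct: ALU busy until I1 writes@4
I3  is:6  ro:7  ex:12  wr:13
I4  is:7  ro:14  ex:17  wr:18  — RAW R5: wait I3 write@13
I5  is:19  ro:20  ex:23  wr:24  — struct: FPADD busy until I4 writes@18
I6  is:20  ro:21  ex:22  wr:23

I6 = (20, 21, 22, 23)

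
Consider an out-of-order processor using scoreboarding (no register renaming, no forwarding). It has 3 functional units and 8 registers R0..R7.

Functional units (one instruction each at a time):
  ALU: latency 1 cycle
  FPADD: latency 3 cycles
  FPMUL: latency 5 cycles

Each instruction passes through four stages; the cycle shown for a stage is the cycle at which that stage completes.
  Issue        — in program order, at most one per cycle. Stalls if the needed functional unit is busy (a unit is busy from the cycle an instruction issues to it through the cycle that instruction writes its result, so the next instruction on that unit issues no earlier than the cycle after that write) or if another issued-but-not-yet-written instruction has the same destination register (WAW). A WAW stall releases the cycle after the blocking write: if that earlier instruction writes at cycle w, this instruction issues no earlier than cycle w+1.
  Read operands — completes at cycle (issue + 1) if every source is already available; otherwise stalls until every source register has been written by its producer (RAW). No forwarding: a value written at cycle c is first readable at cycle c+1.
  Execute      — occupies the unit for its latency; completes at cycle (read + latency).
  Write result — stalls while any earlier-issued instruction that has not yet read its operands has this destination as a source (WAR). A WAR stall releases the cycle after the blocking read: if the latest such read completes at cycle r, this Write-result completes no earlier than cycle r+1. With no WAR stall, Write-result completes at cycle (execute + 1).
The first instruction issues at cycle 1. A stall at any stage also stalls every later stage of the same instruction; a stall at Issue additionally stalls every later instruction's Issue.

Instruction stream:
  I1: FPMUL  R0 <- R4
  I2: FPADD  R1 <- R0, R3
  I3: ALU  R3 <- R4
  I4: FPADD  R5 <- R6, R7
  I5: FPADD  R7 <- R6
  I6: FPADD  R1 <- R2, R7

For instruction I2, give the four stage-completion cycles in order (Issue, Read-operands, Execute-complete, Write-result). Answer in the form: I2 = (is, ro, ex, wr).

I2 = (2, 9, 12, 13)

[I1] 1/2/7/8
[I2] 2/9/12/13  (RAW R0: wait I1 write@8)
[I3] 3/4/5/10  (WAR R3: wait I2 read@9)
[I4] 14/15/18/19  (struct: FPADD busy until I2 writes@13)
[I5] 20/21/24/25  (struct: FPADD busy until I4 writes@19)
[I6] 26/27/30/31  (struct: FPADD busy until I5 writes@25)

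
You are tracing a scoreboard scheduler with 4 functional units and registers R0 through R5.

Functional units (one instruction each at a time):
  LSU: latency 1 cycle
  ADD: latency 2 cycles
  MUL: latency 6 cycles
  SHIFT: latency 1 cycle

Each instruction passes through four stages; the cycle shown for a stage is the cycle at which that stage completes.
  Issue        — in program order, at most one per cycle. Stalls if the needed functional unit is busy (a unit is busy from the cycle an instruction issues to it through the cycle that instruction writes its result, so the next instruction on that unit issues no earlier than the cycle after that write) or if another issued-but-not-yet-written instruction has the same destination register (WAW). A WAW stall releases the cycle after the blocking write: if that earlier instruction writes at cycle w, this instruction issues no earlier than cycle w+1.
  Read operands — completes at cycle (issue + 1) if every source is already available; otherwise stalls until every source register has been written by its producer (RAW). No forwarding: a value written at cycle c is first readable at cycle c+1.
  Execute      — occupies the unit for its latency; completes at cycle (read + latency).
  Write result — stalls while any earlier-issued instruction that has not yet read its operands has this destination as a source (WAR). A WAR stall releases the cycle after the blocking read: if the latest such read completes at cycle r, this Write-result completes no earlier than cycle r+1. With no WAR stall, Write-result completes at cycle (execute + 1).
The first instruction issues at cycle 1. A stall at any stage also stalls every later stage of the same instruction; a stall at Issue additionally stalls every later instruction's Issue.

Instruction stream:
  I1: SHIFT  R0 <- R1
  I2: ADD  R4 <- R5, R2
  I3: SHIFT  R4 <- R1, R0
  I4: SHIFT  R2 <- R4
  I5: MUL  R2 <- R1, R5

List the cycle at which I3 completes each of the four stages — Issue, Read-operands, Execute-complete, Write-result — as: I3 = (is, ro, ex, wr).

I3 = (7, 8, 9, 10)

cycle 1: I1 issues→SHIFT
cycle 2: I1 reads; I2 issues→ADD
cycle 3: I1 exec-done; I2 reads
cycle 4: I1 writes R0
cycle 5: I2 exec-done
cycle 6: I2 writes R4
cycle 7: I3 issues→SHIFT
cycle 8: I3 reads
cycle 9: I3 exec-done
cycle 10: I3 writes R4
cycle 11: I4 issues→SHIFT
cycle 12: I4 reads
cycle 13: I4 exec-done
cycle 14: I4 writes R2
cycle 15: I5 issues→MUL
cycle 16: I5 reads
cycle 22: I5 exec-done
cycle 23: I5 writes R2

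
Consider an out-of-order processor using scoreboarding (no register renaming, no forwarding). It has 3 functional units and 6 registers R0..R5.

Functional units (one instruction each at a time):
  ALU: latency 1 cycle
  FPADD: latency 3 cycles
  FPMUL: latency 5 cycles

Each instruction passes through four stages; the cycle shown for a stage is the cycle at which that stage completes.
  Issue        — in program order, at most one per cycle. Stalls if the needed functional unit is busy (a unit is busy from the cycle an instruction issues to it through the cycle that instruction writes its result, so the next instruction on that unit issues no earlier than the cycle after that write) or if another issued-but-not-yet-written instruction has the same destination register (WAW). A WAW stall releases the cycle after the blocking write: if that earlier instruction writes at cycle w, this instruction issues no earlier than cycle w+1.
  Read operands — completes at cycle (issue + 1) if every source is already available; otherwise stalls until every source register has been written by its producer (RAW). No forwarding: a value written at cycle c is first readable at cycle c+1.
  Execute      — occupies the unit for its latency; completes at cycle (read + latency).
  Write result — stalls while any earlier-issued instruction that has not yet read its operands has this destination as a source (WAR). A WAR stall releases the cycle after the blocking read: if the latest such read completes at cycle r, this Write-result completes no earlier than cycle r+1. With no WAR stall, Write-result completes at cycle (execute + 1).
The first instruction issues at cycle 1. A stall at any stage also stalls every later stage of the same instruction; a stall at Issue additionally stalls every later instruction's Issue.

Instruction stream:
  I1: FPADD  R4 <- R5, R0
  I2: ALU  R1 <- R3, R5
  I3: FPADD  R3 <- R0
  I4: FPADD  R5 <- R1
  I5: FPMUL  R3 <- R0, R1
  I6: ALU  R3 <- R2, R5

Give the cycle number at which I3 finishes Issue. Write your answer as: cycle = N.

c1: I1→FPADD
c2: I1 RO | I2→ALU
c3: I2 RO
c4: I2 EX
c5: I1 EX | I2 WR R1
c6: I1 WR R4
c7: I3→FPADD
c8: I3 RO
c11: I3 EX
c12: I3 WR R3
c13: I4→FPADD
c14: I4 RO | I5→FPMUL
c15: I5 RO
c17: I4 EX
c18: I4 WR R5
c20: I5 EX
c21: I5 WR R3
c22: I6→ALU
c23: I6 RO
c24: I6 EX
c25: I6 WR R3

cycle = 7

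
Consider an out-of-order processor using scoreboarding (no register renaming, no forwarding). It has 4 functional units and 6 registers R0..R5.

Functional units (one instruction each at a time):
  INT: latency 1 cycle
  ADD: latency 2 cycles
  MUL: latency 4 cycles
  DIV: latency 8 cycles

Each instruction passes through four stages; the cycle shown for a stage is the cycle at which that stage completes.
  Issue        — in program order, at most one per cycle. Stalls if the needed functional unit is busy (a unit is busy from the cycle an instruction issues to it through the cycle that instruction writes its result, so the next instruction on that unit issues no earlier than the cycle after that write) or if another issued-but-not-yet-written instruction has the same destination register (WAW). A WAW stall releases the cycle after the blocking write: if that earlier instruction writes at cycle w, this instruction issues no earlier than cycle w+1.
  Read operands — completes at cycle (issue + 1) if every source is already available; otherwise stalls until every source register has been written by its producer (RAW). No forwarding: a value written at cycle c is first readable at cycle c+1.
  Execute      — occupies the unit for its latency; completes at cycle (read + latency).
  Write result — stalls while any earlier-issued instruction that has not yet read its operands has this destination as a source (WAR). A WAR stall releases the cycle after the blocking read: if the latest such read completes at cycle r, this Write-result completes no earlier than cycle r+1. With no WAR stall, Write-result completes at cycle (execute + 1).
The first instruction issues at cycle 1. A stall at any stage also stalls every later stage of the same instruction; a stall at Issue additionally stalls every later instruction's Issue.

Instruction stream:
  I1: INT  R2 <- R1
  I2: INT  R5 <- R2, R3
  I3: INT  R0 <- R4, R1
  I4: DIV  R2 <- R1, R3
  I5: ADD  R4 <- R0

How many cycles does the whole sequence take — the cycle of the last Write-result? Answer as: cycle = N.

cycle = 20

I1 -> (1, 2, 3, 4)
I2 -> (5, 6, 7, 8)  // struct: INT busy until I1 writes@4
I3 -> (9, 10, 11, 12)  // struct: INT busy until I2 writes@8
I4 -> (10, 11, 19, 20)
I5 -> (11, 13, 15, 16)  // RAW R0: wait I3 write@12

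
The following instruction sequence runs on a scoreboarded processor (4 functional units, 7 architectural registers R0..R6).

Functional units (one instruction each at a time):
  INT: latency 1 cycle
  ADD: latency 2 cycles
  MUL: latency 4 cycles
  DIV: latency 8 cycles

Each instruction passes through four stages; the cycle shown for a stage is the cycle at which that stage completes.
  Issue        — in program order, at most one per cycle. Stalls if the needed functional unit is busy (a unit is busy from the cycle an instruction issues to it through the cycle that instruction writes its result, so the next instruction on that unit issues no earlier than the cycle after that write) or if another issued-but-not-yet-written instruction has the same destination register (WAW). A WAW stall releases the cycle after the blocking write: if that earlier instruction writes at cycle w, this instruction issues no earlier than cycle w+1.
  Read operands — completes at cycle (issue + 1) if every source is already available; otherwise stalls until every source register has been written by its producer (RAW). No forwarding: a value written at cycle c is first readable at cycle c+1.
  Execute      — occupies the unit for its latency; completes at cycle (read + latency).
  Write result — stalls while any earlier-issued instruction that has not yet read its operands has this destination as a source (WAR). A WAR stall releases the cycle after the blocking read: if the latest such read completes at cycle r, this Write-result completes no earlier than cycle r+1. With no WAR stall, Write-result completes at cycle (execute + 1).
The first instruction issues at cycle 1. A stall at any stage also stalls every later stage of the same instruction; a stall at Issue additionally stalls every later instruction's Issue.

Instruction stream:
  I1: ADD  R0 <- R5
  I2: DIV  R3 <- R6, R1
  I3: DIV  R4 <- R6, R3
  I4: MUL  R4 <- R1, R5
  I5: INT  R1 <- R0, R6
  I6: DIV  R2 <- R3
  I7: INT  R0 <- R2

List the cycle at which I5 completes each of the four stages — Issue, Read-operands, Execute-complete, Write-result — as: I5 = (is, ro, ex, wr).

I5 = (25, 26, 27, 28)

t=1  issue I1 (ADD)
t=2  I1 read-ops | issue I2 (DIV)
t=3  I2 read-ops
t=4  I1 finished on ADD
t=5  I1→R0
t=11  I2 finished on DIV
t=12  I2→R3
t=13  issue I3 (DIV)
t=14  I3 read-ops
t=22  I3 finished on DIV
t=23  I3→R4
t=24  issue I4 (MUL)
t=25  I4 read-ops | issue I5 (INT)
t=26  I5 read-ops | issue I6 (DIV)
t=27  I5 finished on INT | I6 read-ops
t=28  I5→R1
t=29  I4 finished on MUL | issue I7 (INT)
t=30  I4→R4
t=35  I6 finished on DIV
t=36  I6→R2
t=37  I7 read-ops
t=38  I7 finished on INT
t=39  I7→R0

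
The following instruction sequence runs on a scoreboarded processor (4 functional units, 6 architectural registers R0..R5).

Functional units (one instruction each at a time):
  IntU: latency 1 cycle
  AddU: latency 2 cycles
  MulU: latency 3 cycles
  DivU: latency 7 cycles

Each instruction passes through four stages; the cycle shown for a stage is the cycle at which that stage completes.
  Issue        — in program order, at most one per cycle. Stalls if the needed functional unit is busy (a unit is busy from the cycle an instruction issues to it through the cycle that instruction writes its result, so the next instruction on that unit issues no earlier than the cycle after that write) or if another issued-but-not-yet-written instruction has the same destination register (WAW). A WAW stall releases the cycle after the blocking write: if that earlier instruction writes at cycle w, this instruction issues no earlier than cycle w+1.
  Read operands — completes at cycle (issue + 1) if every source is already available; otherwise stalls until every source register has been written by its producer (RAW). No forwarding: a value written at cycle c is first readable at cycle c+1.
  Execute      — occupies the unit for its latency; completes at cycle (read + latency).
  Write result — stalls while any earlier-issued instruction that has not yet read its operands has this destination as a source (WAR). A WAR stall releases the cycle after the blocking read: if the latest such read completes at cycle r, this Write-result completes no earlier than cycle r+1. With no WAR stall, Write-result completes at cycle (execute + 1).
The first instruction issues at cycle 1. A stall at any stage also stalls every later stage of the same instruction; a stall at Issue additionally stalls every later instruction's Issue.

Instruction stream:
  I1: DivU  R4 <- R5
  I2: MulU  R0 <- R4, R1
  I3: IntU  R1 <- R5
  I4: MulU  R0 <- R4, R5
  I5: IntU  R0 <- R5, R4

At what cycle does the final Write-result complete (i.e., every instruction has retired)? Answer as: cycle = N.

cycle = 25

I1 -> (1, 2, 9, 10)
I2 -> (2, 11, 14, 15)  // RAW R4: wait I1 write@10
I3 -> (3, 4, 5, 12)  // WAR R1: wait I2 read@11
I4 -> (16, 17, 20, 21)  // struct: MulU busy until I2 writes@15
I5 -> (22, 23, 24, 25)  // WAW R0: wait I4 write@21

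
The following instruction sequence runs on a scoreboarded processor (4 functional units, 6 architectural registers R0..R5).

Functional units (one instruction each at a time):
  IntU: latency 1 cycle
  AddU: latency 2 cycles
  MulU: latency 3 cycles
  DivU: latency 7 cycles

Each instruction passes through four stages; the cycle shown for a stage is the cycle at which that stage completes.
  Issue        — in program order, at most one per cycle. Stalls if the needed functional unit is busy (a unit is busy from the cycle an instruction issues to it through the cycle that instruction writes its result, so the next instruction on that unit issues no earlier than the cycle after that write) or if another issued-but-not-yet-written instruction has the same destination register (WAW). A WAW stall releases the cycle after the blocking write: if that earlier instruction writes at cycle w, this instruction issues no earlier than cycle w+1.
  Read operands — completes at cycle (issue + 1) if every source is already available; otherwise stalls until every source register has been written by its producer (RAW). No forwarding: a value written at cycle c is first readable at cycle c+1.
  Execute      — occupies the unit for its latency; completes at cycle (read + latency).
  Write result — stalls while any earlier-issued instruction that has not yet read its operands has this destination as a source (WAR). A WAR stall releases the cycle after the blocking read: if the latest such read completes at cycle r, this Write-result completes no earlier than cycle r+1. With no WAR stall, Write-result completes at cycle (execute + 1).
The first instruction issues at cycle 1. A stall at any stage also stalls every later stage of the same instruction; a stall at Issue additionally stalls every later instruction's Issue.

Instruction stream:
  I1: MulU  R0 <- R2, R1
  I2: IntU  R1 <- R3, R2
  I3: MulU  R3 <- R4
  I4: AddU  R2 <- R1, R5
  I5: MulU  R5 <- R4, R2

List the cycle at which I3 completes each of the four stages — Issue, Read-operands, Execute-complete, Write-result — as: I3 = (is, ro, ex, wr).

I3 = (7, 8, 11, 12)

t=1  I1 dispatched to MulU
t=2  I1 operands ready; I2 dispatched to IntU
t=3  I2 operands ready
t=4  I2 complete
t=5  I1 complete; R1←I2
t=6  R0←I1
t=7  I3 dispatched to MulU
t=8  I3 operands ready; I4 dispatched to AddU
t=9  I4 operands ready
t=11  I3 complete; I4 complete
t=12  R3←I3; R2←I4
t=13  I5 dispatched to MulU
t=14  I5 operands ready
t=17  I5 complete
t=18  R5←I5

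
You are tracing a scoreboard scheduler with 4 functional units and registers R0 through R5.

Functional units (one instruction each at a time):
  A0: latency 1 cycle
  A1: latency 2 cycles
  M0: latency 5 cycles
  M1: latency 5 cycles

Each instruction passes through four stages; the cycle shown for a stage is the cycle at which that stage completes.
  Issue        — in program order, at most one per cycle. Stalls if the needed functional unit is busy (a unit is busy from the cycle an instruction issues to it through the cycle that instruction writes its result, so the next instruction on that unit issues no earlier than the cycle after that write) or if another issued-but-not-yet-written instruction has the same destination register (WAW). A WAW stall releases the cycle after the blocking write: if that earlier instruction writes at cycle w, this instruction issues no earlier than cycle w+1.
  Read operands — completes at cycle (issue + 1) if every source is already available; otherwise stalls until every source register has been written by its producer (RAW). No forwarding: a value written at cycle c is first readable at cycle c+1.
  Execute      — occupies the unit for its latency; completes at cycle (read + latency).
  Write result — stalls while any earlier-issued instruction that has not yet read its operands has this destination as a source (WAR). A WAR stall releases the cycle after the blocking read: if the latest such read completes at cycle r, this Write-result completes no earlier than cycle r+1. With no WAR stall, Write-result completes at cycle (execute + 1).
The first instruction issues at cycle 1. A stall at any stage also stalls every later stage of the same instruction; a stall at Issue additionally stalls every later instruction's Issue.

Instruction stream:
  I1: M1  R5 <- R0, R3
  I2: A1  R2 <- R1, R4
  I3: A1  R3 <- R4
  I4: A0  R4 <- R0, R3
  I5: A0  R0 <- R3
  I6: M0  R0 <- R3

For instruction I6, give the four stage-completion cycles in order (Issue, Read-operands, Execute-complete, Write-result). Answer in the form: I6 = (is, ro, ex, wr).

I6 = (19, 20, 25, 26)

t=1  issue I1 (M1)
t=2  I1 read-ops, issue I2 (A1)
t=3  I2 read-ops
t=5  I2 finished on A1
t=6  I2→R2
t=7  I1 finished on M1, issue I3 (A1)
t=8  I1→R5, I3 read-ops, issue I4 (A0)
t=10  I3 finished on A1
t=11  I3→R3
t=12  I4 read-ops
t=13  I4 finished on A0
t=14  I4→R4
t=15  issue I5 (A0)
t=16  I5 read-ops
t=17  I5 finished on A0
t=18  I5→R0
t=19  issue I6 (M0)
t=20  I6 read-ops
t=25  I6 finished on M0
t=26  I6→R0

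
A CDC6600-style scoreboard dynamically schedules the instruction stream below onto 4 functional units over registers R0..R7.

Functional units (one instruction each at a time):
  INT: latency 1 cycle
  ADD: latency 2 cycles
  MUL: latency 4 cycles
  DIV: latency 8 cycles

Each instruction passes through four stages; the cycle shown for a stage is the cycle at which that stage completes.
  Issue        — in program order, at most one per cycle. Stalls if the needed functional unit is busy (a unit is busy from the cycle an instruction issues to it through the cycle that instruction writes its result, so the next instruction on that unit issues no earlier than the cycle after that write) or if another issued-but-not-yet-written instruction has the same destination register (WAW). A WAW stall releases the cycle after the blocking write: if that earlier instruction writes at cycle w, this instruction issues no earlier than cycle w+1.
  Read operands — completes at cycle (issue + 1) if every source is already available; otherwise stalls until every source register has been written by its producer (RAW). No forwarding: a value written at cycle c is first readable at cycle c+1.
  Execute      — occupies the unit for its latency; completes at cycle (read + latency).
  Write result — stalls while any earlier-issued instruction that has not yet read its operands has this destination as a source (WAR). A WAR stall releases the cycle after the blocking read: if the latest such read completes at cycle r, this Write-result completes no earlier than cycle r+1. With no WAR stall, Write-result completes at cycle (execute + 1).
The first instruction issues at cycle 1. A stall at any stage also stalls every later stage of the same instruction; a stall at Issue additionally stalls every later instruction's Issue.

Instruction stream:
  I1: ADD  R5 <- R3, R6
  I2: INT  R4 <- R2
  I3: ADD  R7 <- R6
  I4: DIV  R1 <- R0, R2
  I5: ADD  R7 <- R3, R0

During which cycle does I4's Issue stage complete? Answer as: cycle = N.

[1] issue I1 (ADD)
[2] I1 read-ops · issue I2 (INT)
[3] I2 read-ops
[4] I1 finished on ADD · I2 finished on INT
[5] I1→R5 · I2→R4
[6] issue I3 (ADD)
[7] I3 read-ops · issue I4 (DIV)
[8] I4 read-ops
[9] I3 finished on ADD
[10] I3→R7
[11] issue I5 (ADD)
[12] I5 read-ops
[14] I5 finished on ADD
[15] I5→R7
[16] I4 finished on DIV
[17] I4→R1

cycle = 7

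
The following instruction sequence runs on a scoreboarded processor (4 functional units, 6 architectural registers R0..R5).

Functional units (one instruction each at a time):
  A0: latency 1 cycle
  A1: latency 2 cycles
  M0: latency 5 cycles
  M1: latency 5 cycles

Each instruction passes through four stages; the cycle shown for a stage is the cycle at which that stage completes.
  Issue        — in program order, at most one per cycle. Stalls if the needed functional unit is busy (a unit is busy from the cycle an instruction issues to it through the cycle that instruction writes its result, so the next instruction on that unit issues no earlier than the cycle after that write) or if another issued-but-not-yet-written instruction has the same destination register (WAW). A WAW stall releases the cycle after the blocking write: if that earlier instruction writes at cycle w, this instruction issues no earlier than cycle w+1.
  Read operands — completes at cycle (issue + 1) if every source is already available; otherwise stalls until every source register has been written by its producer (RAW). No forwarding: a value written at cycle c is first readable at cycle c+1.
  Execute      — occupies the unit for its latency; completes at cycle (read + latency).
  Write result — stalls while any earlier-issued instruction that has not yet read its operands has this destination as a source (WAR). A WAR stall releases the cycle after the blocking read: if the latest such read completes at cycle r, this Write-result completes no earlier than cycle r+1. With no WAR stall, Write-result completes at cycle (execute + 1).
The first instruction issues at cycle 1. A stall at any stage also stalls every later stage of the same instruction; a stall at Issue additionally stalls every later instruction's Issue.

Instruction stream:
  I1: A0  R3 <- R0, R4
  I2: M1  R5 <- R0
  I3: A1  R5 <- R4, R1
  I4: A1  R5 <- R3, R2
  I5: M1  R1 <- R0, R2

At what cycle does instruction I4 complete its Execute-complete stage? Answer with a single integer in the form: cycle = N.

I1 -> (1, 2, 3, 4)
I2 -> (2, 3, 8, 9)
I3 -> (10, 11, 13, 14)  // WAW R5: wait I2 write@9
I4 -> (15, 16, 18, 19)  // struct: A1 busy until I3 writes@14
I5 -> (16, 17, 22, 23)

cycle = 18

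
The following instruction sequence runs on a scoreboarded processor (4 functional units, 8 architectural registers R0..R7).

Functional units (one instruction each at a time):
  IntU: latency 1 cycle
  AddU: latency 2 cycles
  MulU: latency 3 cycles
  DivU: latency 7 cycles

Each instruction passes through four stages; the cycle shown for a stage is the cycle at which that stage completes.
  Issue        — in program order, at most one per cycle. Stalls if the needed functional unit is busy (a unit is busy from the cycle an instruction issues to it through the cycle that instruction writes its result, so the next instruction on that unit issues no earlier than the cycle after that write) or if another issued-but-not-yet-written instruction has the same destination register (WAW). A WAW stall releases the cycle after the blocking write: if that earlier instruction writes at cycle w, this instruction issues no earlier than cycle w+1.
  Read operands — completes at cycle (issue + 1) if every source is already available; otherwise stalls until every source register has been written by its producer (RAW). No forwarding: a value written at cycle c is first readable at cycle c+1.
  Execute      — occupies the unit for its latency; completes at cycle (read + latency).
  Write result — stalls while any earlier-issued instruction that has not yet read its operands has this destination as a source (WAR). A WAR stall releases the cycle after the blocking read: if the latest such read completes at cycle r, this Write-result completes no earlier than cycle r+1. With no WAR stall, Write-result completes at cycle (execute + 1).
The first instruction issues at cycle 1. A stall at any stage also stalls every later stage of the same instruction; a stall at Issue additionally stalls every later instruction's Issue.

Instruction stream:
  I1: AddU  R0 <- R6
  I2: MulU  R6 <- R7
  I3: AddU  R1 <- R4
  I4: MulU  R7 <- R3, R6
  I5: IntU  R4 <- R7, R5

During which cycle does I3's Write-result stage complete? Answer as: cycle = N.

cycle 1: I1 dispatched to AddU
cycle 2: I1 operands ready | I2 dispatched to MulU
cycle 3: I2 operands ready
cycle 4: I1 complete
cycle 5: R0←I1
cycle 6: I2 complete | I3 dispatched to AddU
cycle 7: R6←I2 | I3 operands ready
cycle 8: I4 dispatched to MulU
cycle 9: I3 complete | I4 operands ready | I5 dispatched to IntU
cycle 10: R1←I3
cycle 12: I4 complete
cycle 13: R7←I4
cycle 14: I5 operands ready
cycle 15: I5 complete
cycle 16: R4←I5

cycle = 10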